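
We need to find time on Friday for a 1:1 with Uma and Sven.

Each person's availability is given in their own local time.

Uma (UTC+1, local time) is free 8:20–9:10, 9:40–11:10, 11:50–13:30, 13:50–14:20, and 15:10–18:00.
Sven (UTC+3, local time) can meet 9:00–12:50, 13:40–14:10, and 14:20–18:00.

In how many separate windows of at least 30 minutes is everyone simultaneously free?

5

Uma → UTC: 07:20–08:10, 08:40–10:10, 10:50–12:30, 12:50–13:20, 14:10–17:00.
Sven → UTC: 06:00–09:50, 10:40–11:10, 11:20–15:00.
Uma ∩ Sven: 07:20–08:10, 08:40–09:50, 10:50–11:10, 11:20–12:30, 12:50–13:20, 14:10–15:00.
Windows ≥ 30 min: 07:20–08:10, 08:40–09:50, 11:20–12:30, 12:50–13:20, 14:10–15:00.
That's 5 windows.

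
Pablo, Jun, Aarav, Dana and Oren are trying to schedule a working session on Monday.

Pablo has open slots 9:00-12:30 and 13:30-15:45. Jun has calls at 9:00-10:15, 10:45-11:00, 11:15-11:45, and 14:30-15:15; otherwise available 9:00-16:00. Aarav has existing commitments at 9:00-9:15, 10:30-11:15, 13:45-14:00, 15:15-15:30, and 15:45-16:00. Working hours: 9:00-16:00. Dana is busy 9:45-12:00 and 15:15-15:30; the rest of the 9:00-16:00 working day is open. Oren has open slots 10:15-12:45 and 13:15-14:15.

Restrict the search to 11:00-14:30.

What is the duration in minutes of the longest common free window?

30 minutes

Jun free within 09:00–16:00: 10:15–10:45, 11:00–11:15, 11:45–14:30, 15:15–16:00.
Aarav free within 09:00–16:00: 09:15–10:30, 11:15–13:45, 14:00–15:15, 15:30–15:45.
Dana free within 09:00–16:00: 09:00–09:45, 12:00–15:15, 15:30–16:00.
Pablo ∩ Jun: 10:15–10:45, 11:00–11:15, 11:45–12:30, 13:30–14:30, 15:15–15:45.
Pablo ∩ Jun ∩ Aarav: 10:15–10:30, 11:45–12:30, 13:30–13:45, 14:00–14:30, 15:30–15:45.
Pablo ∩ Jun ∩ Aarav ∩ Dana: 12:00–12:30, 13:30–13:45, 14:00–14:30, 15:30–15:45.
Pablo ∩ Jun ∩ Aarav ∩ Dana ∩ Oren: 12:00–12:30, 13:30–13:45, 14:00–14:15.
Restricted to 11:00–14:30: 12:00–12:30, 13:30–13:45, 14:00–14:15.
Common window lengths: 30, 15, 15 min; longest is 30.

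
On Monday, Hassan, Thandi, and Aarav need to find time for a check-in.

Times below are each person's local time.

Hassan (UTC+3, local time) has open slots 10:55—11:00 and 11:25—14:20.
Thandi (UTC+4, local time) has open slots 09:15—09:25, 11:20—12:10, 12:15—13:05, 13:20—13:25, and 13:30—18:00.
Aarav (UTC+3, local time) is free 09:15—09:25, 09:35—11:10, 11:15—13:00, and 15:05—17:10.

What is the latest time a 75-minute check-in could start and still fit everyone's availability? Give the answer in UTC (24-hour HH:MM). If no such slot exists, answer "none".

none

Hassan → UTC: 07:55–08:00, 08:25–11:20.
Thandi → UTC: 05:15–05:25, 07:20–08:10, 08:15–09:05, 09:20–09:25, 09:30–14:00.
Aarav → UTC: 06:15–06:25, 06:35–08:10, 08:15–10:00, 12:05–14:10.
Hassan ∩ Thandi: 07:55–08:00, 08:25–09:05, 09:20–09:25, 09:30–11:20.
Hassan ∩ Thandi ∩ Aarav: 07:55–08:00, 08:25–09:05, 09:20–09:25, 09:30–10:00.
Windows ≥ 75 min: (none).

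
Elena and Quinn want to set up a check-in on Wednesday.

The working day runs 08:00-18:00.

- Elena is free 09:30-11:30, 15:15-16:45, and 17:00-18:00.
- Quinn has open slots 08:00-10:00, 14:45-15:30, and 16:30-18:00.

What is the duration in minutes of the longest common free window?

Elena ∩ Quinn: 09:30–10:00, 15:15–15:30, 16:30–16:45, 17:00–18:00.
Common window lengths: 30, 15, 15, 60 min; longest is 60.

60 minutes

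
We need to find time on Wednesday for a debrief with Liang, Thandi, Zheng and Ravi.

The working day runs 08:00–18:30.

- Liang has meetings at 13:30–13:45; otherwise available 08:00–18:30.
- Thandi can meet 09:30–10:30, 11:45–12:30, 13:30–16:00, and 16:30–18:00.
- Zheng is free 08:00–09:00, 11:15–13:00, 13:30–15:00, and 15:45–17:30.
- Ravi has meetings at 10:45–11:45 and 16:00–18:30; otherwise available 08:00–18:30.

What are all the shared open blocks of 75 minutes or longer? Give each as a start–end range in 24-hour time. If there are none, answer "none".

13:45–15:00

Liang free within 08:00–18:30: 08:00–13:30, 13:45–18:30.
Ravi free within 08:00–18:30: 08:00–10:45, 11:45–16:00.
Liang ∩ Thandi: 09:30–10:30, 11:45–12:30, 13:45–16:00, 16:30–18:00.
Liang ∩ Thandi ∩ Zheng: 11:45–12:30, 13:45–15:00, 15:45–16:00, 16:30–17:30.
Liang ∩ Thandi ∩ Zheng ∩ Ravi: 11:45–12:30, 13:45–15:00, 15:45–16:00.
Windows ≥ 75 min: 13:45–15:00.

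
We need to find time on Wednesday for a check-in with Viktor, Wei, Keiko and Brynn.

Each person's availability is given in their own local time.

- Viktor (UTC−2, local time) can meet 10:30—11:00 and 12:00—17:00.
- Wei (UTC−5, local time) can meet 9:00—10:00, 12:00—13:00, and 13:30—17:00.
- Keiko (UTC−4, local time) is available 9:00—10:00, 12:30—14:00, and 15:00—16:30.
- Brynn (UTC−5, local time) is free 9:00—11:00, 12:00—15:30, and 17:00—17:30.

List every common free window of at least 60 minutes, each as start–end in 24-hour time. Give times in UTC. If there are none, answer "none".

Viktor → UTC: 12:30–13:00, 14:00–19:00.
Wei → UTC: 14:00–15:00, 17:00–18:00, 18:30–22:00.
Keiko → UTC: 13:00–14:00, 16:30–18:00, 19:00–20:30.
Brynn → UTC: 14:00–16:00, 17:00–20:30, 22:00–22:30.
Viktor ∩ Wei: 14:00–15:00, 17:00–18:00, 18:30–19:00.
Viktor ∩ Wei ∩ Keiko: 17:00–18:00.
Viktor ∩ Wei ∩ Keiko ∩ Brynn: 17:00–18:00.
Windows ≥ 60 min: 17:00–18:00.

17:00–18:00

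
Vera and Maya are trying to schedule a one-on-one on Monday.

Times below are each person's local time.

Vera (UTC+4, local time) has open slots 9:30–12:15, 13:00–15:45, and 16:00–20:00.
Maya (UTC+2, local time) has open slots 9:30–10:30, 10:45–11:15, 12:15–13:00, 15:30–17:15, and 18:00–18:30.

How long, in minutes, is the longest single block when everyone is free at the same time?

105 minutes

Vera → UTC: 05:30–08:15, 09:00–11:45, 12:00–16:00.
Maya → UTC: 07:30–08:30, 08:45–09:15, 10:15–11:00, 13:30–15:15, 16:00–16:30.
Vera ∩ Maya: 07:30–08:15, 09:00–09:15, 10:15–11:00, 13:30–15:15.
Common window lengths: 45, 15, 45, 105 min; longest is 105.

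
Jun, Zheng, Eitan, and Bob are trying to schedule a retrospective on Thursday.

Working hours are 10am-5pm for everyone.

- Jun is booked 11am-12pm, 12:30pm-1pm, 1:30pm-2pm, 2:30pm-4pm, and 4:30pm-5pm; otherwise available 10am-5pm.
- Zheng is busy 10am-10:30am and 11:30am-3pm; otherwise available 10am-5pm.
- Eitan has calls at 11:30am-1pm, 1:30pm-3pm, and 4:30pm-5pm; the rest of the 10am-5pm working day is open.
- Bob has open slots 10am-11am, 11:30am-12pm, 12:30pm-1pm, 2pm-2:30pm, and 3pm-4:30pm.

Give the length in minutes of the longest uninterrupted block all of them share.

Jun free within 10:00–17:00: 10:00–11:00, 12:00–12:30, 13:00–13:30, 14:00–14:30, 16:00–16:30.
Zheng free within 10:00–17:00: 10:30–11:30, 15:00–17:00.
Eitan free within 10:00–17:00: 10:00–11:30, 13:00–13:30, 15:00–16:30.
Jun ∩ Zheng: 10:30–11:00, 16:00–16:30.
Jun ∩ Zheng ∩ Eitan: 10:30–11:00, 16:00–16:30.
Jun ∩ Zheng ∩ Eitan ∩ Bob: 10:30–11:00, 16:00–16:30.
Common window lengths: 30, 30 min; longest is 30.

30 minutes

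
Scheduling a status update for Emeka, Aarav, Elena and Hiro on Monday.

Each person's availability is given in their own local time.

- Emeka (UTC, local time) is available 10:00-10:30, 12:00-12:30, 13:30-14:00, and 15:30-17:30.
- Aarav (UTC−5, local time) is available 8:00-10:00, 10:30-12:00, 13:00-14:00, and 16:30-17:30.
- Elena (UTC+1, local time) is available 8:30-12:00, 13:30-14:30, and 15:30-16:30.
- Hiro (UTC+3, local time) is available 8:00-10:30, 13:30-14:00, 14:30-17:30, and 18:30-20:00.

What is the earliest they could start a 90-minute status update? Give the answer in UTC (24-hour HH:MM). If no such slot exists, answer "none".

none

Emeka → UTC: 10:00–10:30, 12:00–12:30, 13:30–14:00, 15:30–17:30.
Aarav → UTC: 13:00–15:00, 15:30–17:00, 18:00–19:00, 21:30–22:30.
Elena → UTC: 07:30–11:00, 12:30–13:30, 14:30–15:30.
Hiro → UTC: 05:00–07:30, 10:30–11:00, 11:30–14:30, 15:30–17:00.
Emeka ∩ Aarav: 13:30–14:00, 15:30–17:00.
Emeka ∩ Aarav ∩ Elena: (none).
Emeka ∩ Aarav ∩ Elena ∩ Hiro: (none).
Windows ≥ 90 min: (none).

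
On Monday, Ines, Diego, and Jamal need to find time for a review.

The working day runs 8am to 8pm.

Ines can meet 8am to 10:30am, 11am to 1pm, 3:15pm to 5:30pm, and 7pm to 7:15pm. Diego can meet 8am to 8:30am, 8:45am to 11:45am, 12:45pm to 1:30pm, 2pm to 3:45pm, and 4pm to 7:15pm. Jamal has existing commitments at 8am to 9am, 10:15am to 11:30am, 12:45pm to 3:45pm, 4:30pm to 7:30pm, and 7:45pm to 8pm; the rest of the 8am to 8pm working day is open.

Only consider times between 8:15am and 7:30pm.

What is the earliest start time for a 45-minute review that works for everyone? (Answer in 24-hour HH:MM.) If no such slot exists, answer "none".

09:00

Jamal free within 08:00–20:00: 09:00–10:15, 11:30–12:45, 15:45–16:30, 19:30–19:45.
Ines ∩ Diego: 08:00–08:30, 08:45–10:30, 11:00–11:45, 12:45–13:00, 15:15–15:45, 16:00–17:30, 19:00–19:15.
Ines ∩ Diego ∩ Jamal: 09:00–10:15, 11:30–11:45, 16:00–16:30.
Restricted to 08:15–19:30: 09:00–10:15, 11:30–11:45, 16:00–16:30.
Windows ≥ 45 min: 09:00–10:15.
Earliest such window starts at 09:00.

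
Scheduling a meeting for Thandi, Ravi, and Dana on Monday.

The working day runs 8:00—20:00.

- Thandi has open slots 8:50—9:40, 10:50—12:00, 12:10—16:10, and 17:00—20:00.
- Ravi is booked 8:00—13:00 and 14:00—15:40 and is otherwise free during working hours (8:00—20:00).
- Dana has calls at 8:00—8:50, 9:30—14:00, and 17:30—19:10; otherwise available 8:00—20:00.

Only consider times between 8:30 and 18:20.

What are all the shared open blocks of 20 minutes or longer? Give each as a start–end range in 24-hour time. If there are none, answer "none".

15:40–16:10, 17:00–17:30

Ravi free within 08:00–20:00: 13:00–14:00, 15:40–20:00.
Dana free within 08:00–20:00: 08:50–09:30, 14:00–17:30, 19:10–20:00.
Thandi ∩ Ravi: 13:00–14:00, 15:40–16:10, 17:00–20:00.
Thandi ∩ Ravi ∩ Dana: 15:40–16:10, 17:00–17:30, 19:10–20:00.
Restricted to 08:30–18:20: 15:40–16:10, 17:00–17:30.
Windows ≥ 20 min: 15:40–16:10, 17:00–17:30.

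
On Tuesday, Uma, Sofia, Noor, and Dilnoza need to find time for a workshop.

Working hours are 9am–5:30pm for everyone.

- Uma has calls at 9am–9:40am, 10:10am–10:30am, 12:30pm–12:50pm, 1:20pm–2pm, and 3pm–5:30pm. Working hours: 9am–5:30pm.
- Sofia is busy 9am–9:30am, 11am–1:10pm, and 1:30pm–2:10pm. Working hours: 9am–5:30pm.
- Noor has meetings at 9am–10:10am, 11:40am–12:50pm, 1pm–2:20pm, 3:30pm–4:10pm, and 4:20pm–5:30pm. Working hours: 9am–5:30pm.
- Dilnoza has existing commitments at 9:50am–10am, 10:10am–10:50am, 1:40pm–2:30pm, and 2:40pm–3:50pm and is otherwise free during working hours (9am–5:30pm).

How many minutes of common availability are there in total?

20 minutes

Uma free within 09:00–17:30: 09:40–10:10, 10:30–12:30, 12:50–13:20, 14:00–15:00.
Sofia free within 09:00–17:30: 09:30–11:00, 13:10–13:30, 14:10–17:30.
Noor free within 09:00–17:30: 10:10–11:40, 12:50–13:00, 14:20–15:30, 16:10–16:20.
Dilnoza free within 09:00–17:30: 09:00–09:50, 10:00–10:10, 10:50–13:40, 14:30–14:40, 15:50–17:30.
Uma ∩ Sofia: 09:40–10:10, 10:30–11:00, 13:10–13:20, 14:10–15:00.
Uma ∩ Sofia ∩ Noor: 10:30–11:00, 14:20–15:00.
Uma ∩ Sofia ∩ Noor ∩ Dilnoza: 10:50–11:00, 14:30–14:40.
Total common minutes: 10 + 10 = 20.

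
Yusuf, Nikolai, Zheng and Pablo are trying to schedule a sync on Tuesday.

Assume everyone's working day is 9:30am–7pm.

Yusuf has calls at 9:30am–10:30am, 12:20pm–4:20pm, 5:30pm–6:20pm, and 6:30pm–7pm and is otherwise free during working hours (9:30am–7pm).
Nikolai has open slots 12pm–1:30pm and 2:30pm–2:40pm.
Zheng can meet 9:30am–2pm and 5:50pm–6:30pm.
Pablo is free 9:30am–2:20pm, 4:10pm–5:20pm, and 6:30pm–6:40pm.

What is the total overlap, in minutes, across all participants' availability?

Yusuf free within 09:30–19:00: 10:30–12:20, 16:20–17:30, 18:20–18:30.
Yusuf ∩ Nikolai: 12:00–12:20.
Yusuf ∩ Nikolai ∩ Zheng: 12:00–12:20.
Yusuf ∩ Nikolai ∩ Zheng ∩ Pablo: 12:00–12:20.
Total common minutes: 20.

20 minutes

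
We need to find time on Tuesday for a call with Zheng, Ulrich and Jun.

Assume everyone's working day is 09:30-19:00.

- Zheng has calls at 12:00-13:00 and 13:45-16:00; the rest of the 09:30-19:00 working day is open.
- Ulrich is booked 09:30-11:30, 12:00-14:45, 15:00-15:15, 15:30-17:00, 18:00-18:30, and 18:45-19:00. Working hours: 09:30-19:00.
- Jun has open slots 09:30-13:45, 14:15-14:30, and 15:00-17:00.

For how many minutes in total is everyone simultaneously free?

30 minutes

Zheng free within 09:30–19:00: 09:30–12:00, 13:00–13:45, 16:00–19:00.
Ulrich free within 09:30–19:00: 11:30–12:00, 14:45–15:00, 15:15–15:30, 17:00–18:00, 18:30–18:45.
Zheng ∩ Ulrich: 11:30–12:00, 17:00–18:00, 18:30–18:45.
Zheng ∩ Ulrich ∩ Jun: 11:30–12:00.
Total common minutes: 30.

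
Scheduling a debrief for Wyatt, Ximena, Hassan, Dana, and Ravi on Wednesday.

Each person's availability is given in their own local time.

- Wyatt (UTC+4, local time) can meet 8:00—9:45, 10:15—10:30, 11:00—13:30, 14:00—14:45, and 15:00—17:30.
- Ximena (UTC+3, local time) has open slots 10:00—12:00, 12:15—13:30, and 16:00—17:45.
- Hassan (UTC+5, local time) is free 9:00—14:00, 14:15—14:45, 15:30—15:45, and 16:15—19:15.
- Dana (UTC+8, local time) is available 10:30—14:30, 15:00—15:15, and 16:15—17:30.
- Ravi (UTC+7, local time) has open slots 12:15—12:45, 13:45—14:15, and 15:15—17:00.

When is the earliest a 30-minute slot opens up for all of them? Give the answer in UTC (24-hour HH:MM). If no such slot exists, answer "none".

08:15

Wyatt → UTC: 04:00–05:45, 06:15–06:30, 07:00–09:30, 10:00–10:45, 11:00–13:30.
Ximena → UTC: 07:00–09:00, 09:15–10:30, 13:00–14:45.
Hassan → UTC: 04:00–09:00, 09:15–09:45, 10:30–10:45, 11:15–14:15.
Dana → UTC: 02:30–06:30, 07:00–07:15, 08:15–09:30.
Ravi → UTC: 05:15–05:45, 06:45–07:15, 08:15–10:00.
Wyatt ∩ Ximena: 07:00–09:00, 09:15–09:30, 10:00–10:30, 13:00–13:30.
Wyatt ∩ Ximena ∩ Hassan: 07:00–09:00, 09:15–09:30, 13:00–13:30.
Wyatt ∩ Ximena ∩ Hassan ∩ Dana: 07:00–07:15, 08:15–09:00, 09:15–09:30.
Wyatt ∩ Ximena ∩ Hassan ∩ Dana ∩ Ravi: 07:00–07:15, 08:15–09:00, 09:15–09:30.
Windows ≥ 30 min: 08:15–09:00.
Earliest such window starts at 08:15.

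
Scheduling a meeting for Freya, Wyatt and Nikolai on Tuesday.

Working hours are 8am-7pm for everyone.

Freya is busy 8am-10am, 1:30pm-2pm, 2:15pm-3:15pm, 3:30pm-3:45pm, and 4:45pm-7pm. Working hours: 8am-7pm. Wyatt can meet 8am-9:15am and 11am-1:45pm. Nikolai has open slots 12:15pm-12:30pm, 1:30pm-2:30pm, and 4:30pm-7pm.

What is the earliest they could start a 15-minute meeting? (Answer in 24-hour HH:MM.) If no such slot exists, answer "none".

Freya free within 08:00–19:00: 10:00–13:30, 14:00–14:15, 15:15–15:30, 15:45–16:45.
Freya ∩ Wyatt: 11:00–13:30.
Freya ∩ Wyatt ∩ Nikolai: 12:15–12:30.
Windows ≥ 15 min: 12:15–12:30.
Earliest such window starts at 12:15.

12:15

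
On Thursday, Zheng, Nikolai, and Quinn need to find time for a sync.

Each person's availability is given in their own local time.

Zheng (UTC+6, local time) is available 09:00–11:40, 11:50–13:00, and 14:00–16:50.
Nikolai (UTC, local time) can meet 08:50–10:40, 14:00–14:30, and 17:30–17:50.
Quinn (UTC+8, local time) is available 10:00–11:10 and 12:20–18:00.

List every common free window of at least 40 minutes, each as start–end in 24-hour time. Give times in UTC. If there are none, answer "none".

08:50–10:00

Zheng → UTC: 03:00–05:40, 05:50–07:00, 08:00–10:50.
Nikolai → UTC: 08:50–10:40, 14:00–14:30, 17:30–17:50.
Quinn → UTC: 02:00–03:10, 04:20–10:00.
Zheng ∩ Nikolai: 08:50–10:40.
Zheng ∩ Nikolai ∩ Quinn: 08:50–10:00.
Windows ≥ 40 min: 08:50–10:00.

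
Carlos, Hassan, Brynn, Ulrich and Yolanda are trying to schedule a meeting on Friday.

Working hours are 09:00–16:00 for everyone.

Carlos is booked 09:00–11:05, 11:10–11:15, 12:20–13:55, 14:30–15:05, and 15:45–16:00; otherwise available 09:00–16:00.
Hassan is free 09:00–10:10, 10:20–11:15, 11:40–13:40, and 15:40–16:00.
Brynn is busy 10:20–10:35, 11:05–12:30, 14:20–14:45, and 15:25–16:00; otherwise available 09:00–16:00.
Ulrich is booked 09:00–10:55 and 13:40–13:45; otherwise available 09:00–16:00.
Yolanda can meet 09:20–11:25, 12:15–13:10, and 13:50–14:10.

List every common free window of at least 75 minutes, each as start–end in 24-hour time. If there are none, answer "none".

Carlos free within 09:00–16:00: 11:05–11:10, 11:15–12:20, 13:55–14:30, 15:05–15:45.
Brynn free within 09:00–16:00: 09:00–10:20, 10:35–11:05, 12:30–14:20, 14:45–15:25.
Ulrich free within 09:00–16:00: 10:55–13:40, 13:45–16:00.
Carlos ∩ Hassan: 11:05–11:10, 11:40–12:20, 15:40–15:45.
Carlos ∩ Hassan ∩ Brynn: (none).
Carlos ∩ Hassan ∩ Brynn ∩ Ulrich: (none).
Carlos ∩ Hassan ∩ Brynn ∩ Ulrich ∩ Yolanda: (none).
Windows ≥ 75 min: (none).

none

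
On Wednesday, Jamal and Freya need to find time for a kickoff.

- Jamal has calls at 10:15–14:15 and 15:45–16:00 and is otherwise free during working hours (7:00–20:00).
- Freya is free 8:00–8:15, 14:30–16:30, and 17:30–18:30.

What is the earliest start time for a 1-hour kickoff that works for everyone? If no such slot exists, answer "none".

Jamal free within 07:00–20:00: 07:00–10:15, 14:15–15:45, 16:00–20:00.
Jamal ∩ Freya: 08:00–08:15, 14:30–15:45, 16:00–16:30, 17:30–18:30.
Windows ≥ 60 min: 14:30–15:45, 17:30–18:30.
Earliest such window starts at 14:30.

14:30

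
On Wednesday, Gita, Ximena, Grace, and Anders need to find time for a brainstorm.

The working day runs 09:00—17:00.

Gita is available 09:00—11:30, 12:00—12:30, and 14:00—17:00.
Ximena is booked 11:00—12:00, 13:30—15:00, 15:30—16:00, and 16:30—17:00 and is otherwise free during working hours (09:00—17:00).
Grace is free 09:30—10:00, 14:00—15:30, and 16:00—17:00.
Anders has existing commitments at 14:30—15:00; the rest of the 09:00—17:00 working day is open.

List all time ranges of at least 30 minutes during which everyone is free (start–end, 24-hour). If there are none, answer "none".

Ximena free within 09:00–17:00: 09:00–11:00, 12:00–13:30, 15:00–15:30, 16:00–16:30.
Anders free within 09:00–17:00: 09:00–14:30, 15:00–17:00.
Gita ∩ Ximena: 09:00–11:00, 12:00–12:30, 15:00–15:30, 16:00–16:30.
Gita ∩ Ximena ∩ Grace: 09:30–10:00, 15:00–15:30, 16:00–16:30.
Gita ∩ Ximena ∩ Grace ∩ Anders: 09:30–10:00, 15:00–15:30, 16:00–16:30.
Windows ≥ 30 min: 09:30–10:00, 15:00–15:30, 16:00–16:30.

09:30–10:00, 15:00–15:30, 16:00–16:30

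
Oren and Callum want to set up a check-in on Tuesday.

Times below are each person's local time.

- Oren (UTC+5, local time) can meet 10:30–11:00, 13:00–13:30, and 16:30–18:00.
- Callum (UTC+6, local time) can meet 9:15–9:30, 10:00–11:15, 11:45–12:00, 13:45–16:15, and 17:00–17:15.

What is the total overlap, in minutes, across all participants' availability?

Oren → UTC: 05:30–06:00, 08:00–08:30, 11:30–13:00.
Callum → UTC: 03:15–03:30, 04:00–05:15, 05:45–06:00, 07:45–10:15, 11:00–11:15.
Oren ∩ Callum: 05:45–06:00, 08:00–08:30.
Total common minutes: 15 + 30 = 45.

45 minutes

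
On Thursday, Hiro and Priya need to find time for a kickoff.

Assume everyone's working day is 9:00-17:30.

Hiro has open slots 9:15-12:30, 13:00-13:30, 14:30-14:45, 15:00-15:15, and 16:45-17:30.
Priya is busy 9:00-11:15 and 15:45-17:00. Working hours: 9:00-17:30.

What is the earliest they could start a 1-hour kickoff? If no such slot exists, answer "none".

11:15

Priya free within 09:00–17:30: 11:15–15:45, 17:00–17:30.
Hiro ∩ Priya: 11:15–12:30, 13:00–13:30, 14:30–14:45, 15:00–15:15, 17:00–17:30.
Windows ≥ 60 min: 11:15–12:30.
Earliest such window starts at 11:15.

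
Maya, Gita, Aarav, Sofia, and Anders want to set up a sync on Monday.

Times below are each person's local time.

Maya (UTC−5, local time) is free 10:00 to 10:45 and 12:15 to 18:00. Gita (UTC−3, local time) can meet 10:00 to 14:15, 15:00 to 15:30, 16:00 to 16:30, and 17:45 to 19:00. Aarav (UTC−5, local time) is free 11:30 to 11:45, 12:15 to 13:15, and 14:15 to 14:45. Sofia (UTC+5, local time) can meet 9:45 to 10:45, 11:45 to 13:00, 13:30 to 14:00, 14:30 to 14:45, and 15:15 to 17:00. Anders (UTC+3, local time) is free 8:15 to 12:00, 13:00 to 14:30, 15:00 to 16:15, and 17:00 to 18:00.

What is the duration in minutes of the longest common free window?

0 minutes

Maya → UTC: 15:00–15:45, 17:15–23:00.
Gita → UTC: 13:00–17:15, 18:00–18:30, 19:00–19:30, 20:45–22:00.
Aarav → UTC: 16:30–16:45, 17:15–18:15, 19:15–19:45.
Sofia → UTC: 04:45–05:45, 06:45–08:00, 08:30–09:00, 09:30–09:45, 10:15–12:00.
Anders → UTC: 05:15–09:00, 10:00–11:30, 12:00–13:15, 14:00–15:00.
Maya ∩ Gita: 15:00–15:45, 18:00–18:30, 19:00–19:30, 20:45–22:00.
Maya ∩ Gita ∩ Aarav: 18:00–18:15, 19:15–19:30.
Maya ∩ Gita ∩ Aarav ∩ Sofia: (none).
Maya ∩ Gita ∩ Aarav ∩ Sofia ∩ Anders: (none).
No common window.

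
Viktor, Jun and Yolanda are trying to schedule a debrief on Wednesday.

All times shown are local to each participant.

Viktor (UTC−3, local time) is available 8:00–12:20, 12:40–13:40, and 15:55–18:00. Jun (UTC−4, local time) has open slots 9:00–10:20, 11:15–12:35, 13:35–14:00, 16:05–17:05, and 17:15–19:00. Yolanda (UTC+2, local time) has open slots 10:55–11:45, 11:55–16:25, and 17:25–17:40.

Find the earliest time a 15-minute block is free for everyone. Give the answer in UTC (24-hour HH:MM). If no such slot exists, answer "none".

Viktor → UTC: 11:00–15:20, 15:40–16:40, 18:55–21:00.
Jun → UTC: 13:00–14:20, 15:15–16:35, 17:35–18:00, 20:05–21:05, 21:15–23:00.
Yolanda → UTC: 08:55–09:45, 09:55–14:25, 15:25–15:40.
Viktor ∩ Jun: 13:00–14:20, 15:15–15:20, 15:40–16:35, 20:05–21:00.
Viktor ∩ Jun ∩ Yolanda: 13:00–14:20.
Windows ≥ 15 min: 13:00–14:20.
Earliest such window starts at 13:00.

13:00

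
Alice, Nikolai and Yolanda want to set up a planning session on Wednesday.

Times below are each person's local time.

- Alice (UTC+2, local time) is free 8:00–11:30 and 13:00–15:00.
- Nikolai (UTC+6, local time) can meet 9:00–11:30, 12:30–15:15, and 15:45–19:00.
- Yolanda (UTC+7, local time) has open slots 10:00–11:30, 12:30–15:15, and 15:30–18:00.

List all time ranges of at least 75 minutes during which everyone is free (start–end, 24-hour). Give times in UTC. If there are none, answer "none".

Alice → UTC: 06:00–09:30, 11:00–13:00.
Nikolai → UTC: 03:00–05:30, 06:30–09:15, 09:45–13:00.
Yolanda → UTC: 03:00–04:30, 05:30–08:15, 08:30–11:00.
Alice ∩ Nikolai: 06:30–09:15, 11:00–13:00.
Alice ∩ Nikolai ∩ Yolanda: 06:30–08:15, 08:30–09:15.
Windows ≥ 75 min: 06:30–08:15.

06:30–08:15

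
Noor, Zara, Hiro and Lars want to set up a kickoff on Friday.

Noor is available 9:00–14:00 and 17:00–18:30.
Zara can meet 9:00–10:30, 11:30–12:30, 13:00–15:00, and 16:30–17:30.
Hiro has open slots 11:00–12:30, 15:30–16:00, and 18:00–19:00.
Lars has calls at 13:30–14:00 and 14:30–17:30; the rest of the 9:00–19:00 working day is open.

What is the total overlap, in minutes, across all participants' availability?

60 minutes

Lars free within 09:00–19:00: 09:00–13:30, 14:00–14:30, 17:30–19:00.
Noor ∩ Zara: 09:00–10:30, 11:30–12:30, 13:00–14:00, 17:00–17:30.
Noor ∩ Zara ∩ Hiro: 11:30–12:30.
Noor ∩ Zara ∩ Hiro ∩ Lars: 11:30–12:30.
Total common minutes: 60.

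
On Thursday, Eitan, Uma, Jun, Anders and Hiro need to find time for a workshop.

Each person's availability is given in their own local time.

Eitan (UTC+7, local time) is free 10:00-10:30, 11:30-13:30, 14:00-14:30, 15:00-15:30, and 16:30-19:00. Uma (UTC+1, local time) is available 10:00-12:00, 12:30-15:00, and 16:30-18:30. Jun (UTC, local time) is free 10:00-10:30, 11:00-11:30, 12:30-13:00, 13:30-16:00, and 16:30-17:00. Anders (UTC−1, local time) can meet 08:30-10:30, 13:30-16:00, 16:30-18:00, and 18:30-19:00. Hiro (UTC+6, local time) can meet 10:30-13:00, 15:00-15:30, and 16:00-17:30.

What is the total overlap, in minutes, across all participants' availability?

Eitan → UTC: 03:00–03:30, 04:30–06:30, 07:00–07:30, 08:00–08:30, 09:30–12:00.
Uma → UTC: 09:00–11:00, 11:30–14:00, 15:30–17:30.
Jun → UTC: 10:00–10:30, 11:00–11:30, 12:30–13:00, 13:30–16:00, 16:30–17:00.
Anders → UTC: 09:30–11:30, 14:30–17:00, 17:30–19:00, 19:30–20:00.
Hiro → UTC: 04:30–07:00, 09:00–09:30, 10:00–11:30.
Eitan ∩ Uma: 09:30–11:00, 11:30–12:00.
Eitan ∩ Uma ∩ Jun: 10:00–10:30.
Eitan ∩ Uma ∩ Jun ∩ Anders: 10:00–10:30.
Eitan ∩ Uma ∩ Jun ∩ Anders ∩ Hiro: 10:00–10:30.
Total common minutes: 30.

30 minutes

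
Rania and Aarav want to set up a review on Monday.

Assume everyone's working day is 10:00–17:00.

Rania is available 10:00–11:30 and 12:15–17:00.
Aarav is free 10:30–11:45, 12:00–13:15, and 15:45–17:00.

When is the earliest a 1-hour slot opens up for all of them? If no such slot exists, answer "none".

10:30

Rania ∩ Aarav: 10:30–11:30, 12:15–13:15, 15:45–17:00.
Windows ≥ 60 min: 10:30–11:30, 12:15–13:15, 15:45–17:00.
Earliest such window starts at 10:30.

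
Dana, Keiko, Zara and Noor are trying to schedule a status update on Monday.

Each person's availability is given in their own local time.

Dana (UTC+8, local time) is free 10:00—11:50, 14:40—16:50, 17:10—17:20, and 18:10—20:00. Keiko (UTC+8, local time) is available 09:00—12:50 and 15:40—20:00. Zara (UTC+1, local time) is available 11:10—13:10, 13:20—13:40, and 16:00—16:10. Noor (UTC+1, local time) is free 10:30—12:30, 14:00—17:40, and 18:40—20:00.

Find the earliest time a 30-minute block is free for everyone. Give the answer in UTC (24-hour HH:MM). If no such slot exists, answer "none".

10:10

Dana → UTC: 02:00–03:50, 06:40–08:50, 09:10–09:20, 10:10–12:00.
Keiko → UTC: 01:00–04:50, 07:40–12:00.
Zara → UTC: 10:10–12:10, 12:20–12:40, 15:00–15:10.
Noor → UTC: 09:30–11:30, 13:00–16:40, 17:40–19:00.
Dana ∩ Keiko: 02:00–03:50, 07:40–08:50, 09:10–09:20, 10:10–12:00.
Dana ∩ Keiko ∩ Zara: 10:10–12:00.
Dana ∩ Keiko ∩ Zara ∩ Noor: 10:10–11:30.
Windows ≥ 30 min: 10:10–11:30.
Earliest such window starts at 10:10.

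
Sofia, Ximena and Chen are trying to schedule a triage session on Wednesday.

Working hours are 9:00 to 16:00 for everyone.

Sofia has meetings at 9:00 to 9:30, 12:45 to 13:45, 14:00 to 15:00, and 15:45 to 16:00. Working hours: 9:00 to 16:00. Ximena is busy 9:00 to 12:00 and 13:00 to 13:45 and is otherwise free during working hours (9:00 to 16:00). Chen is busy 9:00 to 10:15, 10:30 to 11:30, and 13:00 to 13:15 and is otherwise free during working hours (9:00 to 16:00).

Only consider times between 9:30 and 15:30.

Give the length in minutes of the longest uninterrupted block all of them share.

Sofia free within 09:00–16:00: 09:30–12:45, 13:45–14:00, 15:00–15:45.
Ximena free within 09:00–16:00: 12:00–13:00, 13:45–16:00.
Chen free within 09:00–16:00: 10:15–10:30, 11:30–13:00, 13:15–16:00.
Sofia ∩ Ximena: 12:00–12:45, 13:45–14:00, 15:00–15:45.
Sofia ∩ Ximena ∩ Chen: 12:00–12:45, 13:45–14:00, 15:00–15:45.
Restricted to 09:30–15:30: 12:00–12:45, 13:45–14:00, 15:00–15:30.
Common window lengths: 45, 15, 30 min; longest is 45.

45 minutes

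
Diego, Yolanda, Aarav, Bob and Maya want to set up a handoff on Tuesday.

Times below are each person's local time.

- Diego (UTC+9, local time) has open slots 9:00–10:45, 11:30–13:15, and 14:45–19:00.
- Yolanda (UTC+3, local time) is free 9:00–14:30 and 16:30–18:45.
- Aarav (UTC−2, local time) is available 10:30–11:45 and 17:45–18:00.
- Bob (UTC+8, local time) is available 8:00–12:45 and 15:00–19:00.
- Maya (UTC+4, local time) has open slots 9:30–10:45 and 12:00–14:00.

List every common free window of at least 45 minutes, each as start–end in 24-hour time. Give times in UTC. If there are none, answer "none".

Diego → UTC: 00:00–01:45, 02:30–04:15, 05:45–10:00.
Yolanda → UTC: 06:00–11:30, 13:30–15:45.
Aarav → UTC: 12:30–13:45, 19:45–20:00.
Bob → UTC: 00:00–04:45, 07:00–11:00.
Maya → UTC: 05:30–06:45, 08:00–10:00.
Diego ∩ Yolanda: 06:00–10:00.
Diego ∩ Yolanda ∩ Aarav: (none).
Diego ∩ Yolanda ∩ Aarav ∩ Bob: (none).
Diego ∩ Yolanda ∩ Aarav ∩ Bob ∩ Maya: (none).
Windows ≥ 45 min: (none).

none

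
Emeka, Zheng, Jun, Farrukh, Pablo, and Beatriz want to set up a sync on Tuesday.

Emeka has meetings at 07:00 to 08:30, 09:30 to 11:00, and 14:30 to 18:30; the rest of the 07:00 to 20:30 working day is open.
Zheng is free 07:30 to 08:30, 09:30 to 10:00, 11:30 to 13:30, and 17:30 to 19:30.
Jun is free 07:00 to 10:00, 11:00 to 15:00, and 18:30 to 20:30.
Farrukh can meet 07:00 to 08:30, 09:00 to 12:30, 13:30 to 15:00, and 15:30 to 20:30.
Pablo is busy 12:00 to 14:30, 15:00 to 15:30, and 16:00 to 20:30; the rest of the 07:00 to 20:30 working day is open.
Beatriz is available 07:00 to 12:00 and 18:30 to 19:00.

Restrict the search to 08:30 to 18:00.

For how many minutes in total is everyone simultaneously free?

30 minutes

Emeka free within 07:00–20:30: 08:30–09:30, 11:00–14:30, 18:30–20:30.
Pablo free within 07:00–20:30: 07:00–12:00, 14:30–15:00, 15:30–16:00.
Emeka ∩ Zheng: 11:30–13:30, 18:30–19:30.
Emeka ∩ Zheng ∩ Jun: 11:30–13:30, 18:30–19:30.
Emeka ∩ Zheng ∩ Jun ∩ Farrukh: 11:30–12:30, 18:30–19:30.
Emeka ∩ Zheng ∩ Jun ∩ Farrukh ∩ Pablo: 11:30–12:00.
Emeka ∩ Zheng ∩ Jun ∩ Farrukh ∩ Pablo ∩ Beatriz: 11:30–12:00.
Restricted to 08:30–18:00: 11:30–12:00.
Total common minutes: 30.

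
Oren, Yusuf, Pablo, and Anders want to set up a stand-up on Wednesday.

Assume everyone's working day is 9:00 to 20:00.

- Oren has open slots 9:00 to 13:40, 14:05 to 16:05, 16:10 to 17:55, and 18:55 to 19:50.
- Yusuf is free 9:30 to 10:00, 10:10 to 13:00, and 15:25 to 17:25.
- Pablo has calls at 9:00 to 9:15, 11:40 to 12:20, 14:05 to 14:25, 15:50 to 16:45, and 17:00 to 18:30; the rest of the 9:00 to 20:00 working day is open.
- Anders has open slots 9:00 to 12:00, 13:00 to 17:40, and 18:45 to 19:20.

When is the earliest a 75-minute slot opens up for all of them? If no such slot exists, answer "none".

Pablo free within 09:00–20:00: 09:15–11:40, 12:20–14:05, 14:25–15:50, 16:45–17:00, 18:30–20:00.
Oren ∩ Yusuf: 09:30–10:00, 10:10–13:00, 15:25–16:05, 16:10–17:25.
Oren ∩ Yusuf ∩ Pablo: 09:30–10:00, 10:10–11:40, 12:20–13:00, 15:25–15:50, 16:45–17:00.
Oren ∩ Yusuf ∩ Pablo ∩ Anders: 09:30–10:00, 10:10–11:40, 15:25–15:50, 16:45–17:00.
Windows ≥ 75 min: 10:10–11:40.
Earliest such window starts at 10:10.

10:10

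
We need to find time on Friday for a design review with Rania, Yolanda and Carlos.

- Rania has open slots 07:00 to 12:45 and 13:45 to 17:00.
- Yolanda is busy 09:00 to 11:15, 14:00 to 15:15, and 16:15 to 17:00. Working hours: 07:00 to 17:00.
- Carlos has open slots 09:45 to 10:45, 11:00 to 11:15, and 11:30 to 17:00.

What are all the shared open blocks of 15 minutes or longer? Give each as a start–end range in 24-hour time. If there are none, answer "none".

11:30–12:45, 13:45–14:00, 15:15–16:15

Yolanda free within 07:00–17:00: 07:00–09:00, 11:15–14:00, 15:15–16:15.
Rania ∩ Yolanda: 07:00–09:00, 11:15–12:45, 13:45–14:00, 15:15–16:15.
Rania ∩ Yolanda ∩ Carlos: 11:30–12:45, 13:45–14:00, 15:15–16:15.
Windows ≥ 15 min: 11:30–12:45, 13:45–14:00, 15:15–16:15.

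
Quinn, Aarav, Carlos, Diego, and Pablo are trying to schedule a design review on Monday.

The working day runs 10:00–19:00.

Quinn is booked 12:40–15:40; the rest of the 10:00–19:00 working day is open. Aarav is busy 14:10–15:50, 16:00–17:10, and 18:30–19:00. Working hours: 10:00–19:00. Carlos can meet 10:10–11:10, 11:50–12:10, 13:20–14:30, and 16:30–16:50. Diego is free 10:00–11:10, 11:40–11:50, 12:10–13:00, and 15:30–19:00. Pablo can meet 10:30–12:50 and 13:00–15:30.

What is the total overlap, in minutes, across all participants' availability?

Quinn free within 10:00–19:00: 10:00–12:40, 15:40–19:00.
Aarav free within 10:00–19:00: 10:00–14:10, 15:50–16:00, 17:10–18:30.
Quinn ∩ Aarav: 10:00–12:40, 15:50–16:00, 17:10–18:30.
Quinn ∩ Aarav ∩ Carlos: 10:10–11:10, 11:50–12:10.
Quinn ∩ Aarav ∩ Carlos ∩ Diego: 10:10–11:10.
Quinn ∩ Aarav ∩ Carlos ∩ Diego ∩ Pablo: 10:30–11:10.
Total common minutes: 40.

40 minutes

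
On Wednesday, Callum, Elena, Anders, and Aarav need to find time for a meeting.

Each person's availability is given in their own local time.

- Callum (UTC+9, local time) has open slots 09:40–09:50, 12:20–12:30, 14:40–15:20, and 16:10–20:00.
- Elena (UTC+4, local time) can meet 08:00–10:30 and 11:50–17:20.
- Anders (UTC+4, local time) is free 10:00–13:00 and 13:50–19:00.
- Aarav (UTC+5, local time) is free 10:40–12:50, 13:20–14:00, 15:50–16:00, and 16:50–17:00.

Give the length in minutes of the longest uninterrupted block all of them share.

40 minutes

Callum → UTC: 00:40–00:50, 03:20–03:30, 05:40–06:20, 07:10–11:00.
Elena → UTC: 04:00–06:30, 07:50–13:20.
Anders → UTC: 06:00–09:00, 09:50–15:00.
Aarav → UTC: 05:40–07:50, 08:20–09:00, 10:50–11:00, 11:50–12:00.
Callum ∩ Elena: 05:40–06:20, 07:50–11:00.
Callum ∩ Elena ∩ Anders: 06:00–06:20, 07:50–09:00, 09:50–11:00.
Callum ∩ Elena ∩ Anders ∩ Aarav: 06:00–06:20, 08:20–09:00, 10:50–11:00.
Common window lengths: 20, 40, 10 min; longest is 40.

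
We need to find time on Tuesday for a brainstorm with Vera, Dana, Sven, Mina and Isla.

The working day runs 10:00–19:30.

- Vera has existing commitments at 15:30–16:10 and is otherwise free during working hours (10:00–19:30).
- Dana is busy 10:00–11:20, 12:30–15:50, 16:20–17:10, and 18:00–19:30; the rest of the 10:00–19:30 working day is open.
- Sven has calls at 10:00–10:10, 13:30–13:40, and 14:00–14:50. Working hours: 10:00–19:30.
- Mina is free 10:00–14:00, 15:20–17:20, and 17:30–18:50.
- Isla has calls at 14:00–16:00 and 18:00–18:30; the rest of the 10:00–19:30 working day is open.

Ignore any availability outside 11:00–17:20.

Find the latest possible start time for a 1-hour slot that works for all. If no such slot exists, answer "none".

11:30

Vera free within 10:00–19:30: 10:00–15:30, 16:10–19:30.
Dana free within 10:00–19:30: 11:20–12:30, 15:50–16:20, 17:10–18:00.
Sven free within 10:00–19:30: 10:10–13:30, 13:40–14:00, 14:50–19:30.
Isla free within 10:00–19:30: 10:00–14:00, 16:00–18:00, 18:30–19:30.
Vera ∩ Dana: 11:20–12:30, 16:10–16:20, 17:10–18:00.
Vera ∩ Dana ∩ Sven: 11:20–12:30, 16:10–16:20, 17:10–18:00.
Vera ∩ Dana ∩ Sven ∩ Mina: 11:20–12:30, 16:10–16:20, 17:10–17:20, 17:30–18:00.
Vera ∩ Dana ∩ Sven ∩ Mina ∩ Isla: 11:20–12:30, 16:10–16:20, 17:10–17:20, 17:30–18:00.
Restricted to 11:00–17:20: 11:20–12:30, 16:10–16:20, 17:10–17:20.
Windows ≥ 60 min: 11:20–12:30.
Latest start in the last window 11:20–12:30 is 12:30 − 60 min = 11:30.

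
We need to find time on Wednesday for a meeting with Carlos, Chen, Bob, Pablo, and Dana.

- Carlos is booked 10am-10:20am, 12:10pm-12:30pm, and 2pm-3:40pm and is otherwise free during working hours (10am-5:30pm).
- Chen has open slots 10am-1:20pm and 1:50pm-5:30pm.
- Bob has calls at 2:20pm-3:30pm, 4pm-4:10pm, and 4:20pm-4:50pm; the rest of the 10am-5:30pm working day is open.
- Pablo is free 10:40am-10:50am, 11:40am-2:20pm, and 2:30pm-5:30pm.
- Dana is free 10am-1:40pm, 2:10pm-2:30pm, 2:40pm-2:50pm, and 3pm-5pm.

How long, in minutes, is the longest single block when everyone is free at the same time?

50 minutes

Carlos free within 10:00–17:30: 10:20–12:10, 12:30–14:00, 15:40–17:30.
Bob free within 10:00–17:30: 10:00–14:20, 15:30–16:00, 16:10–16:20, 16:50–17:30.
Carlos ∩ Chen: 10:20–12:10, 12:30–13:20, 13:50–14:00, 15:40–17:30.
Carlos ∩ Chen ∩ Bob: 10:20–12:10, 12:30–13:20, 13:50–14:00, 15:40–16:00, 16:10–16:20, 16:50–17:30.
Carlos ∩ Chen ∩ Bob ∩ Pablo: 10:40–10:50, 11:40–12:10, 12:30–13:20, 13:50–14:00, 15:40–16:00, 16:10–16:20, 16:50–17:30.
Carlos ∩ Chen ∩ Bob ∩ Pablo ∩ Dana: 10:40–10:50, 11:40–12:10, 12:30–13:20, 15:40–16:00, 16:10–16:20, 16:50–17:00.
Common window lengths: 10, 30, 50, 20, 10, 10 min; longest is 50.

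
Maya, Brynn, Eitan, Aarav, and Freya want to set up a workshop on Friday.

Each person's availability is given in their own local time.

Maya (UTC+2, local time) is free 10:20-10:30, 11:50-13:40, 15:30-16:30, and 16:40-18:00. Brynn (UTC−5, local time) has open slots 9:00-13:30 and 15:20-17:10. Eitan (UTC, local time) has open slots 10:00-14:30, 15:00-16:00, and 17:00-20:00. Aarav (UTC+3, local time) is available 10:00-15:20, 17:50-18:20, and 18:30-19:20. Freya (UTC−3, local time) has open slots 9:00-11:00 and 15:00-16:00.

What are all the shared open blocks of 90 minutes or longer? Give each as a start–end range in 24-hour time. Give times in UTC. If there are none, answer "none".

none

Maya → UTC: 08:20–08:30, 09:50–11:40, 13:30–14:30, 14:40–16:00.
Brynn → UTC: 14:00–18:30, 20:20–22:10.
Eitan → UTC: 10:00–14:30, 15:00–16:00, 17:00–20:00.
Aarav → UTC: 07:00–12:20, 14:50–15:20, 15:30–16:20.
Freya → UTC: 12:00–14:00, 18:00–19:00.
Maya ∩ Brynn: 14:00–14:30, 14:40–16:00.
Maya ∩ Brynn ∩ Eitan: 14:00–14:30, 15:00–16:00.
Maya ∩ Brynn ∩ Eitan ∩ Aarav: 15:00–15:20, 15:30–16:00.
Maya ∩ Brynn ∩ Eitan ∩ Aarav ∩ Freya: (none).
Windows ≥ 90 min: (none).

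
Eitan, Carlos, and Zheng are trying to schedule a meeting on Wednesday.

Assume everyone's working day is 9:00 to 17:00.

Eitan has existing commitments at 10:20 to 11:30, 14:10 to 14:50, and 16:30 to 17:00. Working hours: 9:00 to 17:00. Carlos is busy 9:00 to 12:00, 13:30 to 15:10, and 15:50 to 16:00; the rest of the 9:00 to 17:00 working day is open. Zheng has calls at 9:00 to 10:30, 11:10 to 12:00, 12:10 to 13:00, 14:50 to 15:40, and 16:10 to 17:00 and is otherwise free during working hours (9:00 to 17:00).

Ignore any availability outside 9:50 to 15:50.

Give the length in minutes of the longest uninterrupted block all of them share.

30 minutes

Eitan free within 09:00–17:00: 09:00–10:20, 11:30–14:10, 14:50–16:30.
Carlos free within 09:00–17:00: 12:00–13:30, 15:10–15:50, 16:00–17:00.
Zheng free within 09:00–17:00: 10:30–11:10, 12:00–12:10, 13:00–14:50, 15:40–16:10.
Eitan ∩ Carlos: 12:00–13:30, 15:10–15:50, 16:00–16:30.
Eitan ∩ Carlos ∩ Zheng: 12:00–12:10, 13:00–13:30, 15:40–15:50, 16:00–16:10.
Restricted to 09:50–15:50: 12:00–12:10, 13:00–13:30, 15:40–15:50.
Common window lengths: 10, 30, 10 min; longest is 30.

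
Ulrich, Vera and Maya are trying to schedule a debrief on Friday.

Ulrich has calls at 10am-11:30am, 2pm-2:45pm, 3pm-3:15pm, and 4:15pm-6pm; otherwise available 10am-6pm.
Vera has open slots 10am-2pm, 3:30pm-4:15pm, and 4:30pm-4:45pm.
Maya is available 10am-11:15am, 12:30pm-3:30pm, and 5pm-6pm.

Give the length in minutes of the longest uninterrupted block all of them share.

Ulrich free within 10:00–18:00: 11:30–14:00, 14:45–15:00, 15:15–16:15.
Ulrich ∩ Vera: 11:30–14:00, 15:30–16:15.
Ulrich ∩ Vera ∩ Maya: 12:30–14:00.
Single common window of 90 minutes.

90 minutes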